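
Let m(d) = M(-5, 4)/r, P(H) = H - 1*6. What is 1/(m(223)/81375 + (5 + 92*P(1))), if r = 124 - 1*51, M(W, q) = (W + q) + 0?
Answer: -5940375/2702870626 ≈ -0.0021978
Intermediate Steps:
M(W, q) = W + q
r = 73 (r = 124 - 51 = 73)
P(H) = -6 + H (P(H) = H - 6 = -6 + H)
m(d) = -1/73 (m(d) = (-5 + 4)/73 = -1*1/73 = -1/73)
1/(m(223)/81375 + (5 + 92*P(1))) = 1/(-1/73/81375 + (5 + 92*(-6 + 1))) = 1/(-1/73*1/81375 + (5 + 92*(-5))) = 1/(-1/5940375 + (5 - 460)) = 1/(-1/5940375 - 455) = 1/(-2702870626/5940375) = -5940375/2702870626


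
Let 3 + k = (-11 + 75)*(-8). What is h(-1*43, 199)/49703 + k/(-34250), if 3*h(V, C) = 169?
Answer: 16515877/1021396650 ≈ 0.016170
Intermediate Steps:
h(V, C) = 169/3 (h(V, C) = (⅓)*169 = 169/3)
k = -515 (k = -3 + (-11 + 75)*(-8) = -3 + 64*(-8) = -3 - 512 = -515)
h(-1*43, 199)/49703 + k/(-34250) = (169/3)/49703 - 515/(-34250) = (169/3)*(1/49703) - 515*(-1/34250) = 169/149109 + 103/6850 = 16515877/1021396650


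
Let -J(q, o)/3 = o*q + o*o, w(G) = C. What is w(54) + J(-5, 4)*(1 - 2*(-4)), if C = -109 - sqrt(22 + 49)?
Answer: -1 - sqrt(71) ≈ -9.4261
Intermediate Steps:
C = -109 - sqrt(71) ≈ -117.43
w(G) = -109 - sqrt(71)
J(q, o) = -3*o**2 - 3*o*q (J(q, o) = -3*(o*q + o*o) = -3*(o*q + o**2) = -3*(o**2 + o*q) = -3*o**2 - 3*o*q)
w(54) + J(-5, 4)*(1 - 2*(-4)) = (-109 - sqrt(71)) + (-3*4*(4 - 5))*(1 - 2*(-4)) = (-109 - sqrt(71)) + (-3*4*(-1))*(1 + 8) = (-109 - sqrt(71)) + 12*9 = (-109 - sqrt(71)) + 108 = -1 - sqrt(71)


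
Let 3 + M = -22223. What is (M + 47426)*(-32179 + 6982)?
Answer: -634964400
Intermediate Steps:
M = -22226 (M = -3 - 22223 = -22226)
(M + 47426)*(-32179 + 6982) = (-22226 + 47426)*(-32179 + 6982) = 25200*(-25197) = -634964400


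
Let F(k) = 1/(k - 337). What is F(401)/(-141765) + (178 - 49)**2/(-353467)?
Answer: -150983480827/3206991952320 ≈ -0.047079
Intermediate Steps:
F(k) = 1/(-337 + k)
F(401)/(-141765) + (178 - 49)**2/(-353467) = 1/((-337 + 401)*(-141765)) + (178 - 49)**2/(-353467) = -1/141765/64 + 129**2*(-1/353467) = (1/64)*(-1/141765) + 16641*(-1/353467) = -1/9072960 - 16641/353467 = -150983480827/3206991952320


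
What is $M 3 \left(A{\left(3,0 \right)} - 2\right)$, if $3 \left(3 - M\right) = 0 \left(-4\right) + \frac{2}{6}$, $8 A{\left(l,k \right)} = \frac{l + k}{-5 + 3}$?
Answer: $- \frac{455}{24} \approx -18.958$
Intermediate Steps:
$A{\left(l,k \right)} = - \frac{k}{16} - \frac{l}{16}$ ($A{\left(l,k \right)} = \frac{\left(l + k\right) \frac{1}{-5 + 3}}{8} = \frac{\left(k + l\right) \frac{1}{-2}}{8} = \frac{\left(k + l\right) \left(- \frac{1}{2}\right)}{8} = \frac{- \frac{k}{2} - \frac{l}{2}}{8} = - \frac{k}{16} - \frac{l}{16}$)
$M = \frac{26}{9}$ ($M = 3 - \frac{0 \left(-4\right) + \frac{2}{6}}{3} = 3 - \frac{0 + 2 \cdot \frac{1}{6}}{3} = 3 - \frac{0 + \frac{1}{3}}{3} = 3 - \frac{1}{9} = \frac{26}{9} \approx 2.8889$)
$M 3 \left(A{\left(3,0 \right)} - 2\right) = \frac{26 \cdot 3 \left(\left(\left(- \frac{1}{16}\right) 0 - \frac{3}{16}\right) - 2\right)}{9} = \frac{26 \cdot 3 \left(\left(0 - \frac{3}{16}\right) - 2\right)}{9} = \frac{26 \cdot 3 \left(- \frac{3}{16} - 2\right)}{9} = \frac{26 \cdot 3 \left(- \frac{35}{16}\right)}{9} = \frac{26}{9} \left(- \frac{105}{16}\right) = - \frac{455}{24}$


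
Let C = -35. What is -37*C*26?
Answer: 33670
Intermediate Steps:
-37*C*26 = -37*(-35)*26 = 1295*26 = 33670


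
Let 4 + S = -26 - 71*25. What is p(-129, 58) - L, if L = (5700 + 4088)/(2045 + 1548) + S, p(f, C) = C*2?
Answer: 6892365/3593 ≈ 1918.3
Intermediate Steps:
p(f, C) = 2*C
S = -1805 (S = -4 + (-26 - 71*25) = -4 + (-26 - 1775) = -4 - 1801 = -1805)
L = -6475577/3593 (L = (5700 + 4088)/(2045 + 1548) - 1805 = 9788/3593 - 1805 = -6475577/3593 ≈ -1802.3)
p(-129, 58) - L = 2*58 - 1*(-6475577/3593) = 116 + 6475577/3593 = 6892365/3593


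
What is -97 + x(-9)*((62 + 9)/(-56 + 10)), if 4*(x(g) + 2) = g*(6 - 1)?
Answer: -14085/184 ≈ -76.549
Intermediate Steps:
x(g) = -2 + 5*g/4 (x(g) = -2 + (g*(6 - 1))/4 = -2 + (g*5)/4 = -2 + (5*g)/4 = -2 + 5*g/4)
-97 + x(-9)*((62 + 9)/(-56 + 10)) = -97 + (-2 + (5/4)*(-9))*((62 + 9)/(-56 + 10)) = -97 + (-2 - 45/4)*(71/(-46)) = -97 - 3763*(-1)/(4*46) = -97 - 53/4*(-71/46) = -97 + 3763/184 = -14085/184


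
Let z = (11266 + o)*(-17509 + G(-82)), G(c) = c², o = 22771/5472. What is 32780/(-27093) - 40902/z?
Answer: -660496584605476/546058949948655 ≈ -1.2096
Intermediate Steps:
o = 22771/5472 (o = 22771*(1/5472) = 22771/5472 ≈ 4.1614)
z = -221704811185/1824 (z = (11266 + 22771/5472)*(-17509 + (-82)²) = 61670323*(-17509 + 6724)/5472 = (61670323/5472)*(-10785) = -221704811185/1824 ≈ -1.2155e+8)
32780/(-27093) - 40902/z = 32780/(-27093) - 40902/(-221704811185/1824) = 32780*(-1/27093) - 40902*(-1824/221704811185) = -2980/2463 + 74605248/221704811185 = -660496584605476/546058949948655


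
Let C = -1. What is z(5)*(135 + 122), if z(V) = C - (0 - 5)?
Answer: 1028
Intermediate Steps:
z(V) = 4 (z(V) = -1 - (0 - 5) = -1 - 1*(-5) = -1 + 5 = 4)
z(5)*(135 + 122) = 4*(135 + 122) = 4*257 = 1028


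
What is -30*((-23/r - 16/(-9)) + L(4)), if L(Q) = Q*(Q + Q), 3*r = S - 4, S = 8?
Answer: -2975/6 ≈ -495.83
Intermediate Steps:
r = 4/3 (r = (8 - 4)/3 = (⅓)*4 = 4/3 ≈ 1.3333)
L(Q) = 2*Q² (L(Q) = Q*(2*Q) = 2*Q²)
-30*((-23/r - 16/(-9)) + L(4)) = -30*((-23/4/3 - 16/(-9)) + 2*4²) = -30*((-23*¾ - 16*(-⅑)) + 2*16) = -30*((-69/4 + 16/9) + 32) = -30*(-557/36 + 32) = -30*595/36 = -2975/6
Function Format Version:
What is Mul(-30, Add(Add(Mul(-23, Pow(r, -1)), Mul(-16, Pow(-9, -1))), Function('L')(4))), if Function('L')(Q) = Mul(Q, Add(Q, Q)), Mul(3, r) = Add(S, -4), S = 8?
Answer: Rational(-2975, 6) ≈ -495.83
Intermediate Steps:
r = Rational(4, 3) (r = Mul(Rational(1, 3), Add(8, -4)) = Mul(Rational(1, 3), 4) = Rational(4, 3) ≈ 1.3333)
Function('L')(Q) = Mul(2, Pow(Q, 2)) (Function('L')(Q) = Mul(Q, Mul(2, Q)) = Mul(2, Pow(Q, 2)))
Mul(-30, Add(Add(Mul(-23, Pow(r, -1)), Mul(-16, Pow(-9, -1))), Function('L')(4))) = Mul(-30, Add(Add(Mul(-23, Pow(Rational(4, 3), -1)), Mul(-16, Pow(-9, -1))), Mul(2, Pow(4, 2)))) = Mul(-30, Add(Add(Mul(-23, Rational(3, 4)), Mul(-16, Rational(-1, 9))), Mul(2, 16))) = Mul(-30, Add(Add(Rational(-69, 4), Rational(16, 9)), 32)) = Mul(-30, Add(Rational(-557, 36), 32)) = Mul(-30, Rational(595, 36)) = Rational(-2975, 6)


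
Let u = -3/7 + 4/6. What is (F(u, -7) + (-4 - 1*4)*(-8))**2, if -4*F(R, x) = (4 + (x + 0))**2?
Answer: 61009/16 ≈ 3813.1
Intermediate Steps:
u = 5/21 (u = -3*1/7 + 4*(1/6) = -3/7 + 2/3 = 5/21 ≈ 0.23810)
F(R, x) = -(4 + x)**2/4 (F(R, x) = -(4 + (x + 0))**2/4 = -(4 + x)**2/4)
(F(u, -7) + (-4 - 1*4)*(-8))**2 = (-(4 - 7)**2/4 + (-4 - 1*4)*(-8))**2 = (-1/4*(-3)**2 + (-4 - 4)*(-8))**2 = (-1/4*9 - 8*(-8))**2 = (-9/4 + 64)**2 = (247/4)**2 = 61009/16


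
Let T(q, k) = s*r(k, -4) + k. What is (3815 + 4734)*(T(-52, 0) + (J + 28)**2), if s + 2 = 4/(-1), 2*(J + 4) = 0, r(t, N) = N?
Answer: 5129400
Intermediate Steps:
J = -4 (J = -4 + (1/2)*0 = -4 + 0 = -4)
s = -6 (s = -2 + 4/(-1) = -2 + 4*(-1) = -2 - 4 = -6)
T(q, k) = 24 + k (T(q, k) = -6*(-4) + k = 24 + k)
(3815 + 4734)*(T(-52, 0) + (J + 28)**2) = (3815 + 4734)*((24 + 0) + (-4 + 28)**2) = 8549*(24 + 24**2) = 8549*(24 + 576) = 8549*600 = 5129400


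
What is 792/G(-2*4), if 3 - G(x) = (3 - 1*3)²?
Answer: 264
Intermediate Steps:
G(x) = 3 (G(x) = 3 - (3 - 1*3)² = 3 - (3 - 3)² = 3 - 1*0² = 3 - 1*0 = 3 + 0 = 3)
792/G(-2*4) = 792/3 = 792*(⅓) = 264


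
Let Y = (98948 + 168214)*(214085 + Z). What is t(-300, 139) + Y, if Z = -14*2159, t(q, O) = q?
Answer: 49120137858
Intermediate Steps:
Z = -30226
Y = 49120138158 (Y = (98948 + 168214)*(214085 - 30226) = 267162*183859 = 49120138158)
t(-300, 139) + Y = -300 + 49120138158 = 49120137858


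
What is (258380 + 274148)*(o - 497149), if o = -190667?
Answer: -366281278848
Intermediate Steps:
(258380 + 274148)*(o - 497149) = (258380 + 274148)*(-190667 - 497149) = 532528*(-687816) = -366281278848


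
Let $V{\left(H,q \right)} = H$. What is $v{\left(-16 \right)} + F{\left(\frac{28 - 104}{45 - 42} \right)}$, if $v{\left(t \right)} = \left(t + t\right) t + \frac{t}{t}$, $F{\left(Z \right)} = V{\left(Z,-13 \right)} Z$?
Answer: $\frac{10393}{9} \approx 1154.8$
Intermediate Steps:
$F{\left(Z \right)} = Z^{2}$ ($F{\left(Z \right)} = Z Z = Z^{2}$)
$v{\left(t \right)} = 1 + 2 t^{2}$ ($v{\left(t \right)} = 2 t t + 1 = 2 t^{2} + 1 = 1 + 2 t^{2}$)
$v{\left(-16 \right)} + F{\left(\frac{28 - 104}{45 - 42} \right)} = \left(1 + 2 \left(-16\right)^{2}\right) + \left(\frac{28 - 104}{45 - 42}\right)^{2} = \left(1 + 2 \cdot 256\right) + \left(- \frac{76}{3}\right)^{2} = \left(1 + 512\right) + \left(\left(-76\right) \frac{1}{3}\right)^{2} = 513 + \left(- \frac{76}{3}\right)^{2} = 513 + \frac{5776}{9} = \frac{10393}{9}$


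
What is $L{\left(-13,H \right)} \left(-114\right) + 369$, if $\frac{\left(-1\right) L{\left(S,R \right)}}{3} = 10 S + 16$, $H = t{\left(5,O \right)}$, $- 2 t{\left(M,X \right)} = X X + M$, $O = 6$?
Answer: $-38619$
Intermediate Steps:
$t{\left(M,X \right)} = - \frac{M}{2} - \frac{X^{2}}{2}$ ($t{\left(M,X \right)} = - \frac{X X + M}{2} = - \frac{X^{2} + M}{2} = - \frac{M + X^{2}}{2} = - \frac{M}{2} - \frac{X^{2}}{2}$)
$H = - \frac{41}{2}$ ($H = \left(- \frac{1}{2}\right) 5 - \frac{6^{2}}{2} = - \frac{5}{2} - 18 = - \frac{41}{2} \approx -20.5$)
$L{\left(S,R \right)} = -48 - 30 S$ ($L{\left(S,R \right)} = - 3 \left(10 S + 16\right) = - 3 \left(16 + 10 S\right) = -48 - 30 S$)
$L{\left(-13,H \right)} \left(-114\right) + 369 = \left(-48 - -390\right) \left(-114\right) + 369 = \left(-48 + 390\right) \left(-114\right) + 369 = 342 \left(-114\right) + 369 = -38988 + 369 = -38619$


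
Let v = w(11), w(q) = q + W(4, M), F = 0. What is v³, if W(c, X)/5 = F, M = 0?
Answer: 1331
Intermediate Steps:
W(c, X) = 0 (W(c, X) = 5*0 = 0)
w(q) = q (w(q) = q + 0 = q)
v = 11
v³ = 11³ = 1331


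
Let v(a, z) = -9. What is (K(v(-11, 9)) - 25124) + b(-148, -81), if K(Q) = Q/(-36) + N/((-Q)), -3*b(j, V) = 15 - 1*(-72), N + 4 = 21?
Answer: -905431/36 ≈ -25151.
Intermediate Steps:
N = 17 (N = -4 + 21 = 17)
b(j, V) = -29 (b(j, V) = -(15 - 1*(-72))/3 = -(15 + 72)/3 = -⅓*87 = -29)
K(Q) = -17/Q - Q/36 (K(Q) = Q/(-36) + 17/((-Q)) = Q*(-1/36) + 17*(-1/Q) = -Q/36 - 17/Q = -17/Q - Q/36)
(K(v(-11, 9)) - 25124) + b(-148, -81) = ((-17/(-9) - 1/36*(-9)) - 25124) - 29 = ((-17*(-⅑) + ¼) - 25124) - 29 = ((17/9 + ¼) - 25124) - 29 = (77/36 - 25124) - 29 = -904387/36 - 29 = -905431/36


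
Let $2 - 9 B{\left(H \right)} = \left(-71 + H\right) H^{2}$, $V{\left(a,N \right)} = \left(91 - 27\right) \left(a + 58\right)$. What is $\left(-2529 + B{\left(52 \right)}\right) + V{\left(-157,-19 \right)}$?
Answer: $- \frac{9469}{3} \approx -3156.3$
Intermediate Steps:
$V{\left(a,N \right)} = 3712 + 64 a$ ($V{\left(a,N \right)} = 64 \left(58 + a\right) = 3712 + 64 a$)
$B{\left(H \right)} = \frac{2}{9} - \frac{H^{2} \left(-71 + H\right)}{9}$ ($B{\left(H \right)} = \frac{2}{9} - \frac{\left(-71 + H\right) H^{2}}{9} = \frac{2}{9} - \frac{H^{2} \left(-71 + H\right)}{9}$)
$\left(-2529 + B{\left(52 \right)}\right) + V{\left(-157,-19 \right)} = \left(-2529 + \left(\frac{2}{9} - \frac{52^{3}}{9} + \frac{71 \cdot 52^{2}}{9}\right)\right) + \left(3712 + 64 \left(-157\right)\right) = \left(-2529 + \left(\frac{2}{9} - \frac{140608}{9} + \frac{71}{9} \cdot 2704\right)\right) + \left(3712 - 10048\right) = \left(-2529 + \left(\frac{2}{9} - \frac{140608}{9} + \frac{191984}{9}\right)\right) - 6336 = \left(-2529 + \frac{17126}{3}\right) - 6336 = \frac{9539}{3} - 6336 = - \frac{9469}{3}$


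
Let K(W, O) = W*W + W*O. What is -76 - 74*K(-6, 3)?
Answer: -1408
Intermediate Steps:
K(W, O) = W² + O*W
-76 - 74*K(-6, 3) = -76 - (-444)*(3 - 6) = -76 - (-444)*(-3) = -76 - 74*18 = -76 - 1332 = -1408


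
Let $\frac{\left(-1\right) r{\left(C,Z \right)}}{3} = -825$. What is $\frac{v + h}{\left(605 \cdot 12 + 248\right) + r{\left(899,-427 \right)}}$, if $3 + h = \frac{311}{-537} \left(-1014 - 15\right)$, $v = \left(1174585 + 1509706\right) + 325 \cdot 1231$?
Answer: $\frac{552207650}{1786957} \approx 309.02$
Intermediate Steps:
$r{\left(C,Z \right)} = 2475$ ($r{\left(C,Z \right)} = \left(-3\right) \left(-825\right) = 2475$)
$v = 3084366$ ($v = 2684291 + 400075 = 3084366$)
$h = \frac{106136}{179}$ ($h = -3 + \frac{311}{-537} \left(-1014 - 15\right) = -3 + 311 \left(- \frac{1}{537}\right) \left(-1029\right) = -3 - - \frac{106673}{179} = -3 + \frac{106673}{179} = \frac{106136}{179} \approx 592.94$)
$\frac{v + h}{\left(605 \cdot 12 + 248\right) + r{\left(899,-427 \right)}} = \frac{3084366 + \frac{106136}{179}}{\left(605 \cdot 12 + 248\right) + 2475} = \frac{552207650}{179 \left(\left(7260 + 248\right) + 2475\right)} = \frac{552207650}{179 \left(7508 + 2475\right)} = \frac{552207650}{179 \cdot 9983} = \frac{552207650}{179} \cdot \frac{1}{9983} = \frac{552207650}{1786957}$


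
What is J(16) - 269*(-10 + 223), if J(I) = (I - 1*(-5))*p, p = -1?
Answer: -57318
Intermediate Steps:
J(I) = -5 - I (J(I) = (I - 1*(-5))*(-1) = (I + 5)*(-1) = (5 + I)*(-1) = -5 - I)
J(16) - 269*(-10 + 223) = (-5 - 1*16) - 269*(-10 + 223) = (-5 - 16) - 269*213 = -21 - 57297 = -57318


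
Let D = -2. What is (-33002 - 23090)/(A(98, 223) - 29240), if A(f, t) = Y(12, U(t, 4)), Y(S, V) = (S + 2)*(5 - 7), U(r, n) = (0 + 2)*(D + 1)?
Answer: 14023/7317 ≈ 1.9165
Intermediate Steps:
U(r, n) = -2 (U(r, n) = (0 + 2)*(-2 + 1) = 2*(-1) = -2)
Y(S, V) = -4 - 2*S (Y(S, V) = (2 + S)*(-2) = -4 - 2*S)
A(f, t) = -28 (A(f, t) = -4 - 2*12 = -4 - 24 = -28)
(-33002 - 23090)/(A(98, 223) - 29240) = (-33002 - 23090)/(-28 - 29240) = -56092/(-29268) = -56092*(-1/29268) = 14023/7317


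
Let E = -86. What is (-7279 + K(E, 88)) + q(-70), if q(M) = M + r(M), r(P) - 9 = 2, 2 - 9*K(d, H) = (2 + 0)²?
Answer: -66044/9 ≈ -7338.2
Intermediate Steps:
K(d, H) = -2/9 (K(d, H) = 2/9 - (2 + 0)²/9 = 2/9 - ⅑*2² = 2/9 - ⅑*4 = 2/9 - 4/9 = -2/9)
r(P) = 11 (r(P) = 9 + 2 = 11)
q(M) = 11 + M (q(M) = M + 11 = 11 + M)
(-7279 + K(E, 88)) + q(-70) = (-7279 - 2/9) + (11 - 70) = -65513/9 - 59 = -66044/9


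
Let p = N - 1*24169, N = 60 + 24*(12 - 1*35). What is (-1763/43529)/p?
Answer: 1763/1073468669 ≈ 1.6423e-6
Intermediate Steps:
N = -492 (N = 60 + 24*(12 - 35) = 60 + 24*(-23) = 60 - 552 = -492)
p = -24661 (p = -492 - 1*24169 = -492 - 24169 = -24661)
(-1763/43529)/p = -1763/43529/(-24661) = -1763*1/43529*(-1/24661) = -1763/43529*(-1/24661) = 1763/1073468669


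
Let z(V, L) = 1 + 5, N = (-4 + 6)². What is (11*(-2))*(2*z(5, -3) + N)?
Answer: -352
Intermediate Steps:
N = 4 (N = 2² = 4)
z(V, L) = 6
(11*(-2))*(2*z(5, -3) + N) = (11*(-2))*(2*6 + 4) = -22*(12 + 4) = -22*16 = -352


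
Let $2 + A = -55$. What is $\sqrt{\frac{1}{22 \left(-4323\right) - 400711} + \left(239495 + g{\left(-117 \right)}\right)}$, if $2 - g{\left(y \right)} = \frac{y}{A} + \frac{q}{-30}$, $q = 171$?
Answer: $\frac{\sqrt{2125478518699326874230}}{94205230} \approx 489.39$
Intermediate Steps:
$A = -57$ ($A = -2 - 55 = -57$)
$g{\left(y \right)} = \frac{77}{10} + \frac{y}{57}$ ($g{\left(y \right)} = 2 - \left(\frac{y}{-57} + \frac{171}{-30}\right) = 2 - \left(y \left(- \frac{1}{57}\right) + 171 \left(- \frac{1}{30}\right)\right) = 2 - \left(- \frac{y}{57} - \frac{57}{10}\right) = 2 - \left(- \frac{57}{10} - \frac{y}{57}\right) = 2 + \left(\frac{57}{10} + \frac{y}{57}\right) = \frac{77}{10} + \frac{y}{57}$)
$\sqrt{\frac{1}{22 \left(-4323\right) - 400711} + \left(239495 + g{\left(-117 \right)}\right)} = \sqrt{\frac{1}{22 \left(-4323\right) - 400711} + \left(239495 + \left(\frac{77}{10} + \frac{1}{57} \left(-117\right)\right)\right)} = \sqrt{\frac{1}{-95106 - 400711} + \left(239495 + \left(\frac{77}{10} - \frac{39}{19}\right)\right)} = \sqrt{\frac{1}{-495817} + \left(239495 + \frac{1073}{190}\right)} = \sqrt{- \frac{1}{495817} + \frac{45505123}{190}} = \sqrt{\frac{22562213570301}{94205230}} = \frac{\sqrt{2125478518699326874230}}{94205230}$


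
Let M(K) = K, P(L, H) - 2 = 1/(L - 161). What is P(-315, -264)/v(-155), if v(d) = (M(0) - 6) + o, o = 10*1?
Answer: 951/1904 ≈ 0.49947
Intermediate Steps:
P(L, H) = 2 + 1/(-161 + L) (P(L, H) = 2 + 1/(L - 161) = 2 + 1/(-161 + L))
o = 10
v(d) = 4 (v(d) = (0 - 6) + 10 = -6 + 10 = 4)
P(-315, -264)/v(-155) = ((-321 + 2*(-315))/(-161 - 315))/4 = ((-321 - 630)/(-476))*(¼) = -1/476*(-951)*(¼) = (951/476)*(¼) = 951/1904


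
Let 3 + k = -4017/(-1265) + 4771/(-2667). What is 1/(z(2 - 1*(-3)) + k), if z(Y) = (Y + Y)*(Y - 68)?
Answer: -3373755/2130908891 ≈ -0.0015832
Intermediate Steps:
k = -5443241/3373755 (k = -3 + (-4017/(-1265) + 4771/(-2667)) = -3 + (-4017*(-1/1265) + 4771*(-1/2667)) = -3 + (4017/1265 - 4771/2667) = -3 + 4678024/3373755 = -5443241/3373755 ≈ -1.6134)
z(Y) = 2*Y*(-68 + Y) (z(Y) = (2*Y)*(-68 + Y) = 2*Y*(-68 + Y))
1/(z(2 - 1*(-3)) + k) = 1/(2*(2 - 1*(-3))*(-68 + (2 - 1*(-3))) - 5443241/3373755) = 1/(2*(2 + 3)*(-68 + (2 + 3)) - 5443241/3373755) = 1/(2*5*(-68 + 5) - 5443241/3373755) = 1/(2*5*(-63) - 5443241/3373755) = 1/(-630 - 5443241/3373755) = 1/(-2130908891/3373755) = -3373755/2130908891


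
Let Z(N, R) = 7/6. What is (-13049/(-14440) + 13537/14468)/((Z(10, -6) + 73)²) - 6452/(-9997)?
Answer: 16691487517767319/25849099885417250 ≈ 0.64573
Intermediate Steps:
Z(N, R) = 7/6 (Z(N, R) = 7*(⅙) = 7/6)
(-13049/(-14440) + 13537/14468)/((Z(10, -6) + 73)²) - 6452/(-9997) = (-13049/(-14440) + 13537/14468)/((7/6 + 73)²) - 6452/(-9997) = (-13049*(-1/14440) + 13537*(1/14468))/((445/6)²) - 6452*(-1/9997) = (13049/14440 + 13537/14468)/(198025/36) + 6452/9997 = (96066803/52229480)*(36/198025) + 6452/9997 = 864601227/2585685694250 + 6452/9997 = 16691487517767319/25849099885417250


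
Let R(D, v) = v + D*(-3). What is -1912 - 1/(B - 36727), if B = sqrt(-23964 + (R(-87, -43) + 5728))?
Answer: -2579078689137/1348890547 + 3*I*sqrt(2002)/1348890547 ≈ -1912.0 + 9.9512e-8*I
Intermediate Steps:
R(D, v) = v - 3*D
B = 3*I*sqrt(2002) (B = sqrt(-23964 + ((-43 - 3*(-87)) + 5728)) = sqrt(-23964 + ((-43 + 261) + 5728)) = sqrt(-23964 + (218 + 5728)) = sqrt(-23964 + 5946) = sqrt(-18018) = 3*I*sqrt(2002) ≈ 134.23*I)
-1912 - 1/(B - 36727) = -1912 - 1/(3*I*sqrt(2002) - 36727) = -1912 - 1/(-36727 + 3*I*sqrt(2002))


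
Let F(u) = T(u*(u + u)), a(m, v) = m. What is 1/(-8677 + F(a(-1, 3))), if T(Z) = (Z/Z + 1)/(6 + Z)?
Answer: -4/34707 ≈ -0.00011525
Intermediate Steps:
T(Z) = 2/(6 + Z) (T(Z) = (1 + 1)/(6 + Z) = 2/(6 + Z))
F(u) = 2/(6 + 2*u²) (F(u) = 2/(6 + u*(u + u)) = 2/(6 + u*(2*u)) = 2/(6 + 2*u²))
1/(-8677 + F(a(-1, 3))) = 1/(-8677 + 1/(3 + (-1)²)) = 1/(-8677 + 1/(3 + 1)) = 1/(-8677 + 1/4) = 1/(-8677 + ¼) = 1/(-34707/4) = -4/34707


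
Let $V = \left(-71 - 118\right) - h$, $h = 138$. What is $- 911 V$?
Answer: $297897$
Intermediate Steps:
$V = -327$ ($V = \left(-71 - 118\right) - 138 = -189 - 138 = -327$)
$- 911 V = \left(-911\right) \left(-327\right) = 297897$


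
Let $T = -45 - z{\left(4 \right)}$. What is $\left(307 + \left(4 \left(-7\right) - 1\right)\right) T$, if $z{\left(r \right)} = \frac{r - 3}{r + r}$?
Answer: $- \frac{50179}{4} \approx -12545.0$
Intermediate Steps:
$z{\left(r \right)} = \frac{-3 + r}{2 r}$
$T = - \frac{361}{8}$ ($T = -45 - \frac{-3 + 4}{2 \cdot 4} = -45 - \frac{1}{2} \cdot \frac{1}{4} \cdot 1 = -45 - \frac{1}{8} = - \frac{361}{8} \approx -45.125$)
$\left(307 + \left(4 \left(-7\right) - 1\right)\right) T = \left(307 + \left(4 \left(-7\right) - 1\right)\right) \left(- \frac{361}{8}\right) = \left(307 - 29\right) \left(- \frac{361}{8}\right) = 278 \left(- \frac{361}{8}\right) = - \frac{50179}{4}$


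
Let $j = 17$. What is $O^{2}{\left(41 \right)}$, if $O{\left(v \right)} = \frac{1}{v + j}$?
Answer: $\frac{1}{3364} \approx 0.00029727$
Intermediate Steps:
$O{\left(v \right)} = \frac{1}{17 + v}$ ($O{\left(v \right)} = \frac{1}{v + 17} = \frac{1}{17 + v}$)
$O^{2}{\left(41 \right)} = \left(\frac{1}{17 + 41}\right)^{2} = \left(\frac{1}{58}\right)^{2} = \frac{1}{3364}$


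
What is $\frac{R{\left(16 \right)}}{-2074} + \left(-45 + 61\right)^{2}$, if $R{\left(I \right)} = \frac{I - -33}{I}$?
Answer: $\frac{8495055}{33184} \approx 256.0$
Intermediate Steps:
$R{\left(I \right)} = \frac{33 + I}{I}$ ($R{\left(I \right)} = \frac{I + 33}{I} = \frac{33 + I}{I}$)
$\frac{R{\left(16 \right)}}{-2074} + \left(-45 + 61\right)^{2} = \frac{\frac{1}{16} \left(33 + 16\right)}{-2074} + \left(-45 + 61\right)^{2} = \frac{1}{16} \cdot 49 \left(- \frac{1}{2074}\right) + 16^{2} = \frac{49}{16} \left(- \frac{1}{2074}\right) + 256 = - \frac{49}{33184} + 256 = \frac{8495055}{33184}$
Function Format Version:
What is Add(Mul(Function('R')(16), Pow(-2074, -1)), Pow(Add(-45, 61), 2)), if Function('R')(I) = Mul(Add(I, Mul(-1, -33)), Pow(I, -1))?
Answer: Rational(8495055, 33184) ≈ 256.00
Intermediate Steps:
Function('R')(I) = Mul(Pow(I, -1), Add(33, I)) (Function('R')(I) = Mul(Add(I, 33), Pow(I, -1)) = Mul(Add(33, I), Pow(I, -1)) = Mul(Pow(I, -1), Add(33, I)))
Add(Mul(Function('R')(16), Pow(-2074, -1)), Pow(Add(-45, 61), 2)) = Add(Mul(Mul(Pow(16, -1), Add(33, 16)), Pow(-2074, -1)), Pow(Add(-45, 61), 2)) = Add(Mul(Mul(Rational(1, 16), 49), Rational(-1, 2074)), Pow(16, 2)) = Add(Mul(Rational(49, 16), Rational(-1, 2074)), 256) = Add(Rational(-49, 33184), 256) = Rational(8495055, 33184)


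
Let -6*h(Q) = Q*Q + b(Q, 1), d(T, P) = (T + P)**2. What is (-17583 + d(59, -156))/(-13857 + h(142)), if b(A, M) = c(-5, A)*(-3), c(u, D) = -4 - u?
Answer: 49044/103303 ≈ 0.47476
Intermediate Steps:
b(A, M) = -3 (b(A, M) = (-4 - 1*(-5))*(-3) = (-4 + 5)*(-3) = 1*(-3) = -3)
d(T, P) = (P + T)**2
h(Q) = 1/2 - Q**2/6 (h(Q) = -(Q*Q - 3)/6 = -(Q**2 - 3)/6 = -(-3 + Q**2)/6 = 1/2 - Q**2/6)
(-17583 + d(59, -156))/(-13857 + h(142)) = (-17583 + (-156 + 59)**2)/(-13857 + (1/2 - 1/6*142**2)) = (-17583 + (-97)**2)/(-13857 + (1/2 - 1/6*20164)) = (-17583 + 9409)/(-13857 + (1/2 - 10082/3)) = -8174/(-13857 - 20161/6) = -8174/(-103303/6) = -8174*(-6/103303) = 49044/103303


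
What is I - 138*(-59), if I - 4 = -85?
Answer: 8061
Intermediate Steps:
I = -81 (I = 4 - 85 = -81)
I - 138*(-59) = -81 - 138*(-59) = -81 + 8142 = 8061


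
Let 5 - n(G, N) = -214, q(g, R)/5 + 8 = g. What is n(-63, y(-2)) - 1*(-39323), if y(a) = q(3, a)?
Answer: 39542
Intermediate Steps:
q(g, R) = -40 + 5*g
y(a) = -25 (y(a) = -40 + 5*3 = -40 + 15 = -25)
n(G, N) = 219 (n(G, N) = 5 - 1*(-214) = 5 + 214 = 219)
n(-63, y(-2)) - 1*(-39323) = 219 - 1*(-39323) = 219 + 39323 = 39542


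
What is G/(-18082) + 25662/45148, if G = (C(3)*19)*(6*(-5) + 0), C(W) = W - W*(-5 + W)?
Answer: 173907381/204091534 ≈ 0.85211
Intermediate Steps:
C(W) = W - W*(-5 + W)
G = -5130 (G = ((3*(6 - 1*3))*19)*(6*(-5) + 0) = ((3*(6 - 3))*19)*(-30 + 0) = ((3*3)*19)*(-30) = (9*19)*(-30) = 171*(-30) = -5130)
G/(-18082) + 25662/45148 = -5130/(-18082) + 25662/45148 = -5130*(-1/18082) + 25662*(1/45148) = 2565/9041 + 12831/22574 = 173907381/204091534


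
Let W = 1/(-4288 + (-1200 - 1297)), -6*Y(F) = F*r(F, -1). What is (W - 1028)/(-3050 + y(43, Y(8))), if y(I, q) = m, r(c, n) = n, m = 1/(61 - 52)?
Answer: 62774829/186241465 ≈ 0.33706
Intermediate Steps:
m = ⅑ (m = 1/9 = ⅑ ≈ 0.11111)
Y(F) = F/6 (Y(F) = -F*(-1)/6 = -(-1)*F/6 = F/6)
y(I, q) = ⅑
W = -1/6785 (W = 1/(-4288 - 2497) = 1/(-6785) = -1/6785 ≈ -0.00014738)
(W - 1028)/(-3050 + y(43, Y(8))) = (-1/6785 - 1028)/(-3050 + ⅑) = -6974981/(6785*(-27449/9)) = -6974981/6785*(-9/27449) = 62774829/186241465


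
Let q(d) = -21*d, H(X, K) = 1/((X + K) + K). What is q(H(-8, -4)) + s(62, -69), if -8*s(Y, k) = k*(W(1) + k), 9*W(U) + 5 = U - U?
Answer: -28733/48 ≈ -598.60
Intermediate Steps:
W(U) = -5/9 (W(U) = -5/9 + (U - U)/9 = -5/9 + (1/9)*0 = -5/9 + 0 = -5/9)
H(X, K) = 1/(X + 2*K) (H(X, K) = 1/((K + X) + K) = 1/(X + 2*K))
s(Y, k) = -k*(-5/9 + k)/8
q(H(-8, -4)) + s(62, -69) = -21/(-8 + 2*(-4)) + (1/72)*(-69)*(5 - 9*(-69)) = -21/(-8 - 8) + (1/72)*(-69)*(5 + 621) = -21/(-16) + (1/72)*(-69)*626 = -21*(-1/16) - 7199/12 = 21/16 - 7199/12 = -28733/48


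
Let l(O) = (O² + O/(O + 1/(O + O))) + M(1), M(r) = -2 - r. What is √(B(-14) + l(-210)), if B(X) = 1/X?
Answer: √67239005143337398/1234814 ≈ 210.00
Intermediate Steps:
l(O) = -3 + O² + O/(O + 1/(2*O)) (l(O) = (O² + O/(O + 1/(O + O))) + (-2 - 1*1) = (O² + O/(O + 1/(2*O))) + (-2 - 1) = (O² + O/(O + 1/(2*O))) - 3 = -3 + O² + O/(O + 1/(2*O)))
√(B(-14) + l(-210)) = √(1/(-14) + (-3 - 3*(-210)² + 2*(-210)⁴)/(1 + 2*(-210)²)) = √(-1/14 + (-3 - 3*44100 + 2*1944810000)/(1 + 2*44100)) = √(-1/14 + (-3 - 132300 + 3889620000)/(1 + 88200)) = √(-1/14 + 3889487697/88201) = √(54452739557/1234814) = √67239005143337398/1234814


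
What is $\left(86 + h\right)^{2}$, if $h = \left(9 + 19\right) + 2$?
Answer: $13456$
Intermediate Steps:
$h = 30$ ($h = 28 + 2 = 30$)
$\left(86 + h\right)^{2} = \left(86 + 30\right)^{2} = 116^{2} = 13456$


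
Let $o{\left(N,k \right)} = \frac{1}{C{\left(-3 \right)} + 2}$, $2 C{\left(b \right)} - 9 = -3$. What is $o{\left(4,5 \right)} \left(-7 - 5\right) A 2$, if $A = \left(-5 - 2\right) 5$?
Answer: $168$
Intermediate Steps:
$C{\left(b \right)} = 3$ ($C{\left(b \right)} = \frac{9}{2} + \frac{1}{2} \left(-3\right) = \frac{9}{2} - \frac{3}{2} = 3$)
$A = -35$ ($A = \left(-7\right) 5 = -35$)
$o{\left(N,k \right)} = \frac{1}{5}$ ($o{\left(N,k \right)} = \frac{1}{3 + 2} = \frac{1}{5}$)
$o{\left(4,5 \right)} \left(-7 - 5\right) A 2 = \frac{-7 - 5}{5} \left(-35\right) 2 = \frac{1}{5} \left(-12\right) \left(-35\right) 2 = \left(- \frac{12}{5}\right) \left(-35\right) 2 = 84 \cdot 2 = 168$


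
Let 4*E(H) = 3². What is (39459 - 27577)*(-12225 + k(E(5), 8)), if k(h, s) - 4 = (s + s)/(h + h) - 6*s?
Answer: -1311642098/9 ≈ -1.4574e+8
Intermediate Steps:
E(H) = 9/4 (E(H) = (¼)*3² = (¼)*9 = 9/4)
k(h, s) = 4 - 6*s + s/h (k(h, s) = 4 + ((s + s)/(h + h) - 6*s) = 4 + ((2*s)/((2*h)) - 6*s) = 4 + ((2*s)*(1/(2*h)) - 6*s) = 4 + (s/h - 6*s) = 4 + (-6*s + s/h) = 4 - 6*s + s/h)
(39459 - 27577)*(-12225 + k(E(5), 8)) = (39459 - 27577)*(-12225 + (4 - 6*8 + 8/(9/4))) = 11882*(-12225 + (4 - 48 + 8*(4/9))) = 11882*(-12225 + (4 - 48 + 32/9)) = 11882*(-12225 - 364/9) = 11882*(-110389/9) = -1311642098/9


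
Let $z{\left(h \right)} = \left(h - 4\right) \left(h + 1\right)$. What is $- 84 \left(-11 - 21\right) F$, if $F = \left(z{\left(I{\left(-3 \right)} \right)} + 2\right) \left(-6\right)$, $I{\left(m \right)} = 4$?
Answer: $-32256$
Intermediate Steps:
$z{\left(h \right)} = \left(1 + h\right) \left(-4 + h\right)$ ($z{\left(h \right)} = \left(-4 + h\right) \left(1 + h\right) = \left(1 + h\right) \left(-4 + h\right)$)
$F = -12$ ($F = \left(\left(-4 + 4^{2} - 12\right) + 2\right) \left(-6\right) = \left(\left(-4 + 16 - 12\right) + 2\right) \left(-6\right) = \left(0 + 2\right) \left(-6\right) = 2 \left(-6\right) = -12$)
$- 84 \left(-11 - 21\right) F = - 84 \left(-11 - 21\right) \left(-12\right) = \left(-84\right) \left(-32\right) \left(-12\right) = 2688 \left(-12\right) = -32256$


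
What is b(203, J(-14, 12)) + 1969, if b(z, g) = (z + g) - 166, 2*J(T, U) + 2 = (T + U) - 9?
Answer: 3999/2 ≈ 1999.5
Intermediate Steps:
J(T, U) = -11/2 + T/2 + U/2 (J(T, U) = -1 + ((T + U) - 9)/2 = -1 + (-9 + T + U)/2 = -1 + (-9/2 + T/2 + U/2) = -11/2 + T/2 + U/2)
b(z, g) = -166 + g + z (b(z, g) = (g + z) - 166 = -166 + g + z)
b(203, J(-14, 12)) + 1969 = (-166 + (-11/2 + (½)*(-14) + (½)*12) + 203) + 1969 = (-166 + (-11/2 - 7 + 6) + 203) + 1969 = (-166 - 13/2 + 203) + 1969 = 61/2 + 1969 = 3999/2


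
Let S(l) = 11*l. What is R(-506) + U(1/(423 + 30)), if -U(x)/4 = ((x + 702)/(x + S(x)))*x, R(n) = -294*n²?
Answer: -102298477663/1359 ≈ -7.5275e+7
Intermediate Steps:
U(x) = -234 - x/3 (U(x) = -4*(x + 702)/(x + 11*x)*x = -4*(702 + x)/((12*x))*x = -4*(702 + x)*(1/(12*x))*x = -4*(702 + x)/(12*x)*x = -4*(117/2 + x/12) = -234 - x/3)
R(-506) + U(1/(423 + 30)) = -294*(-506)² + (-234 - 1/(3*(423 + 30))) = -294*256036 + (-234 - ⅓/453) = -75274584 + (-234 - ⅓*1/453) = -75274584 + (-234 - 1/1359) = -75274584 - 318007/1359 = -102298477663/1359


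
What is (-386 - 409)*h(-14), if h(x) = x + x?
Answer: 22260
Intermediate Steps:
h(x) = 2*x
(-386 - 409)*h(-14) = (-386 - 409)*(2*(-14)) = -795*(-28) = 22260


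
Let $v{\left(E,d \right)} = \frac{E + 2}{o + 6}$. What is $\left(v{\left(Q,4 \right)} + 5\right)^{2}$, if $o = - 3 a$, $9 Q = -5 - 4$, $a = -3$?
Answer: $\frac{5776}{225} \approx 25.671$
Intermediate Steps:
$Q = -1$ ($Q = \frac{-5 - 4}{9} = \frac{1}{9} \left(-9\right) = -1$)
$o = 9$ ($o = \left(-3\right) \left(-3\right) = 9$)
$v{\left(E,d \right)} = \frac{2}{15} + \frac{E}{15}$ ($v{\left(E,d \right)} = \frac{E + 2}{9 + 6} = \frac{2 + E}{15} = \left(2 + E\right) \frac{1}{15} = \frac{2}{15} + \frac{E}{15}$)
$\left(v{\left(Q,4 \right)} + 5\right)^{2} = \left(\left(\frac{2}{15} + \frac{1}{15} \left(-1\right)\right) + 5\right)^{2} = \left(\left(\frac{2}{15} - \frac{1}{15}\right) + 5\right)^{2} = \left(\frac{1}{15} + 5\right)^{2} = \left(\frac{76}{15}\right)^{2} = \frac{5776}{225}$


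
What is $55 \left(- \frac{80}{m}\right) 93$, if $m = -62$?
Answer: $6600$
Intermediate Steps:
$55 \left(- \frac{80}{m}\right) 93 = 55 \left(- \frac{80}{-62}\right) 93 = 55 \left(\left(-80\right) \left(- \frac{1}{62}\right)\right) 93 = 55 \cdot \frac{40}{31} \cdot 93 = \frac{2200}{31} \cdot 93 = 6600$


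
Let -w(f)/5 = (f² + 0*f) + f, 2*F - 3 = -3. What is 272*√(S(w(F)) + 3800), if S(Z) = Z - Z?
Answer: 2720*√38 ≈ 16767.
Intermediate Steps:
F = 0 (F = 3/2 + (½)*(-3) = 3/2 - 3/2 = 0)
w(f) = -5*f - 5*f² (w(f) = -5*((f² + 0*f) + f) = -5*((f² + 0) + f) = -5*(f² + f) = -5*(f + f²) = -5*f - 5*f²)
S(Z) = 0
272*√(S(w(F)) + 3800) = 272*√(0 + 3800) = 272*√3800 = 272*(10*√38) = 2720*√38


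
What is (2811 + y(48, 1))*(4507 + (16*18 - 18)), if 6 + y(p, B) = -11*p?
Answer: 10877229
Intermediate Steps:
y(p, B) = -6 - 11*p
(2811 + y(48, 1))*(4507 + (16*18 - 18)) = (2811 + (-6 - 11*48))*(4507 + (16*18 - 18)) = (2811 + (-6 - 528))*(4507 + (288 - 18)) = (2811 - 534)*(4507 + 270) = 2277*4777 = 10877229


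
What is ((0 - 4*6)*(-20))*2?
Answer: 960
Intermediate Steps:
((0 - 4*6)*(-20))*2 = ((0 - 24)*(-20))*2 = -24*(-20)*2 = 480*2 = 960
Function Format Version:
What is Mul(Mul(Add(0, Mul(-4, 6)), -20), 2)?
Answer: 960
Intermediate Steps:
Mul(Mul(Add(0, Mul(-4, 6)), -20), 2) = Mul(Mul(Add(0, -24), -20), 2) = Mul(Mul(-24, -20), 2) = Mul(480, 2) = 960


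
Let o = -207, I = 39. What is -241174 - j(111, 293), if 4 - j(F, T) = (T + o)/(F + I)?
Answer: -18088307/75 ≈ -2.4118e+5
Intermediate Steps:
j(F, T) = 4 - (-207 + T)/(39 + F) (j(F, T) = 4 - (T - 207)/(F + 39) = 4 - (-207 + T)/(39 + F))
-241174 - j(111, 293) = -241174 - (363 - 1*293 + 4*111)/(39 + 111) = -241174 - (363 - 293 + 444)/150 = -241174 - 514/150 = -241174 - 1*257/75 = -241174 - 257/75 = -18088307/75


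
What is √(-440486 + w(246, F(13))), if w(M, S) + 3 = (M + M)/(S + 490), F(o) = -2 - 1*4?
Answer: I*√53299046/11 ≈ 663.69*I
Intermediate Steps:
F(o) = -6 (F(o) = -2 - 4 = -6)
w(M, S) = -3 + 2*M/(490 + S) (w(M, S) = -3 + (M + M)/(S + 490) = -3 + (2*M)/(490 + S) = -3 + 2*M/(490 + S))
√(-440486 + w(246, F(13))) = √(-440486 + (-1470 - 3*(-6) + 2*246)/(490 - 6)) = √(-440486 + (-1470 + 18 + 492)/484) = √(-440486 + (1/484)*(-960)) = √(-440486 - 240/121) = √(-53299046/121) = I*√53299046/11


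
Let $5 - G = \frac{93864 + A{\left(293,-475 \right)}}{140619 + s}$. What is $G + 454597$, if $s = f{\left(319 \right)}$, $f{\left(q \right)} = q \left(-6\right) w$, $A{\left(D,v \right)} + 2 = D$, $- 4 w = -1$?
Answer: $\frac{42472038284}{93427} \approx 4.546 \cdot 10^{5}$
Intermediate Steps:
$w = \frac{1}{4}$ ($w = \left(- \frac{1}{4}\right) \left(-1\right) = \frac{1}{4} \approx 0.25$)
$A{\left(D,v \right)} = -2 + D$
$f{\left(q \right)} = - \frac{3 q}{2}$ ($f{\left(q \right)} = q \left(-6\right) \frac{1}{4} = - 6 q \frac{1}{4} = - \frac{3 q}{2}$)
$s = - \frac{957}{2}$ ($s = \left(- \frac{3}{2}\right) 319 = - \frac{957}{2} \approx -478.5$)
$G = \frac{404365}{93427}$ ($G = 5 - \frac{93864 + \left(-2 + 293\right)}{140619 - \frac{957}{2}} = 5 - \frac{93864 + 291}{\frac{280281}{2}} = 5 - 94155 \cdot \frac{2}{280281} = 5 - \frac{62770}{93427} = \frac{404365}{93427} \approx 4.3281$)
$G + 454597 = \frac{404365}{93427} + 454597 = \frac{42472038284}{93427}$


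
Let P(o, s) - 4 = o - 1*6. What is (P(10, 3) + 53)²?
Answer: 3721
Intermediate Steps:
P(o, s) = -2 + o (P(o, s) = 4 + (o - 1*6) = 4 + (o - 6) = 4 + (-6 + o) = -2 + o)
(P(10, 3) + 53)² = ((-2 + 10) + 53)² = (8 + 53)² = 61² = 3721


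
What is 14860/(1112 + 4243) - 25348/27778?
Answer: 1629662/875007 ≈ 1.8625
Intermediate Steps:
14860/(1112 + 4243) - 25348/27778 = 14860/5355 - 25348*1/27778 = 14860*(1/5355) - 12674/13889 = 2972/1071 - 12674/13889 = 1629662/875007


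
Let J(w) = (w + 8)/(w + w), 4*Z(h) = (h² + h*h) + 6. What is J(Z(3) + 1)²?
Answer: 225/196 ≈ 1.1480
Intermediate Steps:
Z(h) = 3/2 + h²/2 (Z(h) = ((h² + h*h) + 6)/4 = ((h² + h²) + 6)/4 = (2*h² + 6)/4 = (6 + 2*h²)/4 = 3/2 + h²/2)
J(w) = (8 + w)/(2*w) (J(w) = (8 + w)/((2*w)) = (8 + w)*(1/(2*w)) = (8 + w)/(2*w))
J(Z(3) + 1)² = ((8 + ((3/2 + (½)*3²) + 1))/(2*((3/2 + (½)*3²) + 1)))² = ((8 + ((3/2 + (½)*9) + 1))/(2*((3/2 + (½)*9) + 1)))² = ((8 + ((3/2 + 9/2) + 1))/(2*((3/2 + 9/2) + 1)))² = ((8 + (6 + 1))/(2*(6 + 1)))² = ((½)*(8 + 7)/7)² = ((½)*(⅐)*15)² = (15/14)² = 225/196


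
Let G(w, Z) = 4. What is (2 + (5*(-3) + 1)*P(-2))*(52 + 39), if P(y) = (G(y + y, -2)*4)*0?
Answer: 182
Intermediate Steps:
P(y) = 0 (P(y) = (4*4)*0 = 16*0 = 0)
(2 + (5*(-3) + 1)*P(-2))*(52 + 39) = (2 + (5*(-3) + 1)*0)*(52 + 39) = (2 + (-15 + 1)*0)*91 = (2 - 14*0)*91 = (2 + 0)*91 = 2*91 = 182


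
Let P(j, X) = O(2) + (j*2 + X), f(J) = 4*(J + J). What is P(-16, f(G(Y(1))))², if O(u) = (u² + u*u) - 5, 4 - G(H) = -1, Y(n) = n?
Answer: 121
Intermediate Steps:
G(H) = 5 (G(H) = 4 - 1*(-1) = 4 + 1 = 5)
O(u) = -5 + 2*u² (O(u) = (u² + u²) - 5 = 2*u² - 5 = -5 + 2*u²)
f(J) = 8*J (f(J) = 4*(2*J) = 8*J)
P(j, X) = 3 + X + 2*j (P(j, X) = (-5 + 2*2²) + (j*2 + X) = (-5 + 2*4) + (2*j + X) = (-5 + 8) + (X + 2*j) = 3 + (X + 2*j) = 3 + X + 2*j)
P(-16, f(G(Y(1))))² = (3 + 8*5 + 2*(-16))² = (3 + 40 - 32)² = 11² = 121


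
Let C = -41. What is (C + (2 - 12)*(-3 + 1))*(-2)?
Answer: 42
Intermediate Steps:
(C + (2 - 12)*(-3 + 1))*(-2) = (-41 + (2 - 12)*(-3 + 1))*(-2) = (-41 - 10*(-2))*(-2) = (-41 + 20)*(-2) = -21*(-2) = 42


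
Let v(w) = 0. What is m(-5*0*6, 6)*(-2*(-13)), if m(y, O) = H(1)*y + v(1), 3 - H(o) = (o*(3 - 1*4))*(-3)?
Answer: 0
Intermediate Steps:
H(o) = 3 - 3*o (H(o) = 3 - o*(3 - 1*4)*(-3) = 3 - o*(3 - 4)*(-3) = 3 - o*(-1)*(-3) = 3 - (-o)*(-3) = 3 - 3*o)
m(y, O) = 0 (m(y, O) = (3 - 3*1)*y + 0 = (3 - 3)*y + 0 = 0*y + 0 = 0 + 0 = 0)
m(-5*0*6, 6)*(-2*(-13)) = 0*(-2*(-13)) = 0*26 = 0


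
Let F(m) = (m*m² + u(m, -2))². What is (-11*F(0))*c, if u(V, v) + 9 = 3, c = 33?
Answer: -13068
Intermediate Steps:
u(V, v) = -6 (u(V, v) = -9 + 3 = -6)
F(m) = (-6 + m³)² (F(m) = (m*m² - 6)² = (m³ - 6)² = (-6 + m³)²)
(-11*F(0))*c = -11*(-6 + 0³)²*33 = -11*(-6 + 0)²*33 = -11*(-6)²*33 = -11*36*33 = -396*33 = -13068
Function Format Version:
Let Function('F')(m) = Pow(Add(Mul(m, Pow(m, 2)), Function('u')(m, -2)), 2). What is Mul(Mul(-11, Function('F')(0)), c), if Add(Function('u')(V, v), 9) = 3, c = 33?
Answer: -13068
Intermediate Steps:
Function('u')(V, v) = -6 (Function('u')(V, v) = Add(-9, 3) = -6)
Function('F')(m) = Pow(Add(-6, Pow(m, 3)), 2) (Function('F')(m) = Pow(Add(Mul(m, Pow(m, 2)), -6), 2) = Pow(Add(Pow(m, 3), -6), 2) = Pow(Add(-6, Pow(m, 3)), 2))
Mul(Mul(-11, Function('F')(0)), c) = Mul(Mul(-11, Pow(Add(-6, Pow(0, 3)), 2)), 33) = Mul(Mul(-11, Pow(Add(-6, 0), 2)), 33) = Mul(Mul(-11, Pow(-6, 2)), 33) = Mul(Mul(-11, 36), 33) = Mul(-396, 33) = -13068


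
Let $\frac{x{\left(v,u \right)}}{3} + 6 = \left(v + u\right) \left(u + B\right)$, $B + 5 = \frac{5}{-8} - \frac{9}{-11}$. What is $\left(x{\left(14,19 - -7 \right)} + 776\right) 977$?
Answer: $\frac{35477801}{11} \approx 3.2253 \cdot 10^{6}$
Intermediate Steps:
$B = - \frac{423}{88}$ ($B = -5 + \left(\frac{5}{-8} - \frac{9}{-11}\right) = -5 + \left(5 \left(- \frac{1}{8}\right) - - \frac{9}{11}\right) = -5 + \left(- \frac{5}{8} + \frac{9}{11}\right) = -5 + \frac{17}{88} = - \frac{423}{88} \approx -4.8068$)
$x{\left(v,u \right)} = -18 + 3 \left(- \frac{423}{88} + u\right) \left(u + v\right)$ ($x{\left(v,u \right)} = -18 + 3 \left(v + u\right) \left(u - \frac{423}{88}\right) = -18 + 3 \left(u + v\right) \left(- \frac{423}{88} + u\right) = -18 + 3 \left(- \frac{423}{88} + u\right) \left(u + v\right)$)
$\left(x{\left(14,19 - -7 \right)} + 776\right) 977 = \left(\left(-18 + 3 \left(19 - -7\right)^{2} - \frac{1269 \left(19 - -7\right)}{88} - \frac{8883}{44} + 3 \left(19 - -7\right) 14\right) + 776\right) 977 = \left(\left(-18 + 3 \left(19 + 7\right)^{2} - \frac{1269 \left(19 + 7\right)}{88} - \frac{8883}{44} + 3 \left(19 + 7\right) 14\right) + 776\right) 977 = \left(\left(-18 + 3 \cdot 26^{2} - \frac{16497}{44} - \frac{8883}{44} + 3 \cdot 26 \cdot 14\right) + 776\right) 977 = \left(\left(-18 + 3 \cdot 676 - \frac{16497}{44} - \frac{8883}{44} + 1092\right) + 776\right) 977 = \left(\left(-18 + 2028 - \frac{16497}{44} - \frac{8883}{44} + 1092\right) + 776\right) 977 = \left(\frac{27777}{11} + 776\right) 977 = \frac{36313}{11} \cdot 977 = \frac{35477801}{11}$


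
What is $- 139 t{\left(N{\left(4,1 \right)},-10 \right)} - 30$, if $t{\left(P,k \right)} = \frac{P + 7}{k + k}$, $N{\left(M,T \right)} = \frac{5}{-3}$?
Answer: $\frac{106}{15} \approx 7.0667$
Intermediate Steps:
$N{\left(M,T \right)} = - \frac{5}{3}$ ($N{\left(M,T \right)} = 5 \left(- \frac{1}{3}\right) = - \frac{5}{3}$)
$t{\left(P,k \right)} = \frac{7 + P}{2 k}$
$- 139 t{\left(N{\left(4,1 \right)},-10 \right)} - 30 = - 139 \frac{7 - \frac{5}{3}}{2 \left(-10\right)} - 30 = - 139 \cdot \frac{1}{2} \left(- \frac{1}{10}\right) \frac{16}{3} - 30 = \left(-139\right) \left(- \frac{4}{15}\right) - 30 = \frac{556}{15} - 30 = \frac{106}{15}$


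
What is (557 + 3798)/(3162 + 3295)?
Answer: 4355/6457 ≈ 0.67446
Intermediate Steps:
(557 + 3798)/(3162 + 3295) = 4355/6457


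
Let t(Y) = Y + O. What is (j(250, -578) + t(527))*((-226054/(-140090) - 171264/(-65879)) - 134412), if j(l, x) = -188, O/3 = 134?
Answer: -459585983877028827/4614494555 ≈ -9.9596e+7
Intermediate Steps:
O = 402 (O = 3*134 = 402)
t(Y) = 402 + Y (t(Y) = Y + 402 = 402 + Y)
(j(250, -578) + t(527))*((-226054/(-140090) - 171264/(-65879)) - 134412) = (-188 + (402 + 527))*((-226054/(-140090) - 171264/(-65879)) - 134412) = (-188 + 929)*((-226054*(-1/140090) - 171264*(-1/65879)) - 134412) = 741*((113027/70045 + 171264/65879) - 134412) = 741*(19442292613/4614494555 - 134412) = 741*(-620223999834047/4614494555) = -459585983877028827/4614494555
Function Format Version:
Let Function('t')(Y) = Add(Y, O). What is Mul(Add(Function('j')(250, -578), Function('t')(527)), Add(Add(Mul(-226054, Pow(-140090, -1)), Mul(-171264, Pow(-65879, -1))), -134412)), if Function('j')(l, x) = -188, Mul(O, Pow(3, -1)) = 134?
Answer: Rational(-459585983877028827, 4614494555) ≈ -9.9596e+7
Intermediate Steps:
O = 402 (O = Mul(3, 134) = 402)
Function('t')(Y) = Add(402, Y) (Function('t')(Y) = Add(Y, 402) = Add(402, Y))
Mul(Add(Function('j')(250, -578), Function('t')(527)), Add(Add(Mul(-226054, Pow(-140090, -1)), Mul(-171264, Pow(-65879, -1))), -134412)) = Mul(Add(-188, Add(402, 527)), Add(Add(Mul(-226054, Pow(-140090, -1)), Mul(-171264, Pow(-65879, -1))), -134412)) = Mul(Add(-188, 929), Add(Add(Mul(-226054, Rational(-1, 140090)), Mul(-171264, Rational(-1, 65879))), -134412)) = Mul(741, Add(Add(Rational(113027, 70045), Rational(171264, 65879)), -134412)) = Mul(741, Add(Rational(19442292613, 4614494555), -134412)) = Mul(741, Rational(-620223999834047, 4614494555)) = Rational(-459585983877028827, 4614494555)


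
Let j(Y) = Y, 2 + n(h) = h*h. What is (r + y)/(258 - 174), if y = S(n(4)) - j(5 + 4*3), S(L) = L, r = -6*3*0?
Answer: -1/28 ≈ -0.035714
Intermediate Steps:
r = 0 (r = -18*0 = 0)
n(h) = -2 + h² (n(h) = -2 + h*h = -2 + h²)
y = -3 (y = (-2 + 4²) - (5 + 4*3) = (-2 + 16) - (5 + 12) = 14 - 1*17 = 14 - 17 = -3)
(r + y)/(258 - 174) = (0 - 3)/(258 - 174) = -3/84 = -3*1/84 = -1/28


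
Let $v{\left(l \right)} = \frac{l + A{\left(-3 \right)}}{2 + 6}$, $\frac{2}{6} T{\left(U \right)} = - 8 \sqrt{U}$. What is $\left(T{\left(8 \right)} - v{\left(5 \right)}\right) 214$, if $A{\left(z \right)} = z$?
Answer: $- \frac{107}{2} - 10272 \sqrt{2} \approx -14580.0$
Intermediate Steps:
$T{\left(U \right)} = - 24 \sqrt{U}$ ($T{\left(U \right)} = 3 \left(- 8 \sqrt{U}\right) = - 24 \sqrt{U}$)
$v{\left(l \right)} = - \frac{3}{8} + \frac{l}{8}$ ($v{\left(l \right)} = \frac{l - 3}{2 + 6} = \frac{-3 + l}{8} = \left(-3 + l\right) \frac{1}{8} = - \frac{3}{8} + \frac{l}{8}$)
$\left(T{\left(8 \right)} - v{\left(5 \right)}\right) 214 = \left(- 24 \sqrt{8} - \left(- \frac{3}{8} + \frac{1}{8} \cdot 5\right)\right) 214 = \left(- 24 \cdot 2 \sqrt{2} - \left(- \frac{3}{8} + \frac{5}{8}\right)\right) 214 = \left(- 48 \sqrt{2} - \frac{1}{4}\right) 214 = \left(- \frac{1}{4} - 48 \sqrt{2}\right) 214 = - \frac{107}{2} - 10272 \sqrt{2}$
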